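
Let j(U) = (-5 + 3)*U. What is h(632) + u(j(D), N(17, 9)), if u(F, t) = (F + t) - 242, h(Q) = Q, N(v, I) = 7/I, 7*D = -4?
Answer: 24691/63 ≈ 391.92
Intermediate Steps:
D = -4/7 (D = (⅐)*(-4) = -4/7 ≈ -0.57143)
j(U) = -2*U
u(F, t) = -242 + F + t
h(632) + u(j(D), N(17, 9)) = 632 + (-242 - 2*(-4/7) + 7/9) = 632 + (-242 + 8/7 + 7*(⅑)) = 632 + (-242 + 8/7 + 7/9) = 632 - 15125/63 = 24691/63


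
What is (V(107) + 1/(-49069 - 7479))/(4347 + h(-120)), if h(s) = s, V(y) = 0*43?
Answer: -1/239028396 ≈ -4.1836e-9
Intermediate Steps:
V(y) = 0
(V(107) + 1/(-49069 - 7479))/(4347 + h(-120)) = (0 + 1/(-49069 - 7479))/(4347 - 120) = (0 + 1/(-56548))/4227 = (0 - 1/56548)*(1/4227) = -1/56548*1/4227 = -1/239028396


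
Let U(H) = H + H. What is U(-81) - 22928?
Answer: -23090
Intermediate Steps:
U(H) = 2*H
U(-81) - 22928 = 2*(-81) - 22928 = -162 - 22928 = -23090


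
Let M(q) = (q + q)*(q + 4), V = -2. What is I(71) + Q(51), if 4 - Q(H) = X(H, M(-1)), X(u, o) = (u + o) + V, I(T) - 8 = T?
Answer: 40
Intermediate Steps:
M(q) = 2*q*(4 + q) (M(q) = (2*q)*(4 + q) = 2*q*(4 + q))
I(T) = 8 + T
X(u, o) = -2 + o + u (X(u, o) = (u + o) - 2 = (o + u) - 2 = -2 + o + u)
Q(H) = 12 - H (Q(H) = 4 - (-2 + 2*(-1)*(4 - 1) + H) = 4 - (-2 + 2*(-1)*3 + H) = 4 - (-2 - 6 + H) = 4 - (-8 + H) = 4 + (8 - H) = 12 - H)
I(71) + Q(51) = (8 + 71) + (12 - 1*51) = 79 + (12 - 51) = 79 - 39 = 40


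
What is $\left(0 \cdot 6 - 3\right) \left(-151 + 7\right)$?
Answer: $432$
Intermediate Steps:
$\left(0 \cdot 6 - 3\right) \left(-151 + 7\right) = \left(0 - 3\right) \left(-144\right) = \left(-3\right) \left(-144\right) = 432$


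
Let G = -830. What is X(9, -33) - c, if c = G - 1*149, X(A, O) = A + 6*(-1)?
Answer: 982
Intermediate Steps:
X(A, O) = -6 + A (X(A, O) = A - 6 = -6 + A)
c = -979 (c = -830 - 1*149 = -830 - 149 = -979)
X(9, -33) - c = (-6 + 9) - 1*(-979) = 3 + 979 = 982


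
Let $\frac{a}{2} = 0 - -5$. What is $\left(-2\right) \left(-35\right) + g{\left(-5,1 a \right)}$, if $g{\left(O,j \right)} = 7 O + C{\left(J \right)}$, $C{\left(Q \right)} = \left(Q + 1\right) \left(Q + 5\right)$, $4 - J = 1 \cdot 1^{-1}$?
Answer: $67$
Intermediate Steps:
$a = 10$ ($a = 2 \left(0 - -5\right) = 2 \left(0 + 5\right) = 2 \cdot 5 = 10$)
$J = 3$ ($J = 4 - 1 \cdot 1^{-1} = 4 - 1 \cdot 1 = 4 - 1 = 3$)
$C{\left(Q \right)} = \left(1 + Q\right) \left(5 + Q\right)$
$g{\left(O,j \right)} = 32 + 7 O$ ($g{\left(O,j \right)} = 7 O + \left(5 + 3^{2} + 6 \cdot 3\right) = 7 O + \left(5 + 9 + 18\right) = 7 O + 32 = 32 + 7 O$)
$\left(-2\right) \left(-35\right) + g{\left(-5,1 a \right)} = \left(-2\right) \left(-35\right) + \left(32 + 7 \left(-5\right)\right) = 70 + \left(32 - 35\right) = 70 - 3 = 67$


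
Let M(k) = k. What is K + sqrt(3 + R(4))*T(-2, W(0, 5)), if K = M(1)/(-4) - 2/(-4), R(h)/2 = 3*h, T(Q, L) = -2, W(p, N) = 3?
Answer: 1/4 - 6*sqrt(3) ≈ -10.142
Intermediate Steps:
R(h) = 6*h (R(h) = 2*(3*h) = 6*h)
K = 1/4 (K = 1/(-4) - 2/(-4) = 1*(-1/4) - 2*(-1/4) = -1/4 + 1/2 = 1/4 ≈ 0.25000)
K + sqrt(3 + R(4))*T(-2, W(0, 5)) = 1/4 + sqrt(3 + 6*4)*(-2) = 1/4 + sqrt(3 + 24)*(-2) = 1/4 + sqrt(27)*(-2) = 1/4 + (3*sqrt(3))*(-2) = 1/4 - 6*sqrt(3)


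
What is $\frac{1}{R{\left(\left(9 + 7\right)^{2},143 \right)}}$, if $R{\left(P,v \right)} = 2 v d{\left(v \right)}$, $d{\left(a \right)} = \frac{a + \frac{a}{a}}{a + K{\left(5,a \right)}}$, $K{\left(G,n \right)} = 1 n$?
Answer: $\frac{1}{144} \approx 0.0069444$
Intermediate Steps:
$K{\left(G,n \right)} = n$
$d{\left(a \right)} = \frac{1 + a}{2 a}$ ($d{\left(a \right)} = \frac{a + \frac{a}{a}}{a + a} = \frac{a + 1}{2 a} = \left(1 + a\right) \frac{1}{2 a} = \frac{1 + a}{2 a}$)
$R{\left(P,v \right)} = 1 + v$ ($R{\left(P,v \right)} = 2 v \frac{1 + v}{2 v} = 1 + v$)
$\frac{1}{R{\left(\left(9 + 7\right)^{2},143 \right)}} = \frac{1}{1 + 143} = \frac{1}{144}$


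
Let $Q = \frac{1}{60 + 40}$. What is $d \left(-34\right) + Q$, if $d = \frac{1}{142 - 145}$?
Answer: $\frac{3403}{300} \approx 11.343$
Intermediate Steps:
$d = - \frac{1}{3}$ ($d = \frac{1}{-3} = - \frac{1}{3} \approx -0.33333$)
$Q = \frac{1}{100} \approx 0.01$
$d \left(-34\right) + Q = \left(- \frac{1}{3}\right) \left(-34\right) + \frac{1}{100} = \frac{34}{3} + \frac{1}{100} = \frac{3403}{300}$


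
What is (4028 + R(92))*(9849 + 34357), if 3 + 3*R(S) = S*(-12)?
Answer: 161749754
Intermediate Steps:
R(S) = -1 - 4*S (R(S) = -1 + (S*(-12))/3 = -1 + (-12*S)/3 = -1 - 4*S)
(4028 + R(92))*(9849 + 34357) = (4028 + (-1 - 4*92))*(9849 + 34357) = (4028 + (-1 - 368))*44206 = (4028 - 369)*44206 = 3659*44206 = 161749754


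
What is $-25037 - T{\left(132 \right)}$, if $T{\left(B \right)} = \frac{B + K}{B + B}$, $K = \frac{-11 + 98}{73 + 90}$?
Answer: $- \frac{359137929}{14344} \approx -25038.0$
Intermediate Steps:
$K = \frac{87}{163} \approx 0.53374$
$T{\left(B \right)} = \frac{\frac{87}{163} + B}{2 B}$ ($T{\left(B \right)} = \frac{B + \frac{87}{163}}{B + B} = \frac{\frac{87}{163} + B}{2 B}$)
$-25037 - T{\left(132 \right)} = -25037 - \frac{87 + 163 \cdot 132}{326 \cdot 132} = -25037 - \frac{1}{326} \cdot \frac{1}{132} \left(87 + 21516\right) = -25037 - \frac{1}{326} \cdot \frac{1}{132} \cdot 21603 = -25037 - \frac{7201}{14344} = - \frac{359137929}{14344}$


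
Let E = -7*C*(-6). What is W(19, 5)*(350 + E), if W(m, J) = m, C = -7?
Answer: 1064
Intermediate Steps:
E = -294 (E = -7*(-7)*(-6) = 49*(-6) = -294)
W(19, 5)*(350 + E) = 19*(350 - 294) = 19*56 = 1064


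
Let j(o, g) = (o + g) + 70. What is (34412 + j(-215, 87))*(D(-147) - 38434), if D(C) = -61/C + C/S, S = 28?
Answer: -388235155195/294 ≈ -1.3205e+9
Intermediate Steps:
j(o, g) = 70 + g + o (j(o, g) = (g + o) + 70 = 70 + g + o)
D(C) = -61/C + C/28
(34412 + j(-215, 87))*(D(-147) - 38434) = (34412 + (70 + 87 - 215))*((-61/(-147) + (1/28)*(-147)) - 38434) = (34412 - 58)*((-61*(-1/147) - 21/4) - 38434) = 34354*((61/147 - 21/4) - 38434) = 34354*(-2843/588 - 38434) = 34354*(-22602035/588) = -388235155195/294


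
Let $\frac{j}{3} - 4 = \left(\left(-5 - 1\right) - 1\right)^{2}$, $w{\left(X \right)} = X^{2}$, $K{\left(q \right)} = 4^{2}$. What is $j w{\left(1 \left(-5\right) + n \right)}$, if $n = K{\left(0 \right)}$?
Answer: $19239$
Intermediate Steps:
$K{\left(q \right)} = 16$
$n = 16$
$j = 159$ ($j = 12 + 3 \left(\left(-5 - 1\right) - 1\right)^{2} = 12 + 3 \left(-6 - 1\right)^{2} = 12 + 3 \left(-7\right)^{2} = 12 + 3 \cdot 49 = 12 + 147 = 159$)
$j w{\left(1 \left(-5\right) + n \right)} = 159 \left(1 \left(-5\right) + 16\right)^{2} = 159 \left(-5 + 16\right)^{2} = 159 \cdot 11^{2} = 159 \cdot 121 = 19239$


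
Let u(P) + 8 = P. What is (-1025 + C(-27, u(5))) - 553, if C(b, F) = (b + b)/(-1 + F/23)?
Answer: -19893/13 ≈ -1530.2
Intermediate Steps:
u(P) = -8 + P
C(b, F) = 2*b/(-1 + F/23) (C(b, F) = (2*b)/(-1 + F*(1/23)) = (2*b)/(-1 + F/23) = 2*b/(-1 + F/23))
(-1025 + C(-27, u(5))) - 553 = (-1025 + 46*(-27)/(-23 + (-8 + 5))) - 553 = (-1025 + 46*(-27)/(-23 - 3)) - 553 = (-1025 + 46*(-27)/(-26)) - 553 = (-1025 + 46*(-27)*(-1/26)) - 553 = (-1025 + 621/13) - 553 = -12704/13 - 553 = -19893/13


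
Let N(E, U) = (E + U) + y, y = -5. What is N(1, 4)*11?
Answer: 0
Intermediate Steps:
N(E, U) = -5 + E + U (N(E, U) = (E + U) - 5 = -5 + E + U)
N(1, 4)*11 = (-5 + 1 + 4)*11 = 0*11 = 0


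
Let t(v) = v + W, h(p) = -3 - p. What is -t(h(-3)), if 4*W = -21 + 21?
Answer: 0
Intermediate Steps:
W = 0 (W = (-21 + 21)/4 = (¼)*0 = 0)
t(v) = v (t(v) = v + 0 = v)
-t(h(-3)) = -(-3 - 1*(-3)) = -(-3 + 3) = -1*0 = 0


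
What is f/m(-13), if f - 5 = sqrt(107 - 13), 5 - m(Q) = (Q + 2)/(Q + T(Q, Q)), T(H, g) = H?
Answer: 130/119 + 26*sqrt(94)/119 ≈ 3.2108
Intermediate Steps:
m(Q) = 5 - (2 + Q)/(2*Q) (m(Q) = 5 - (Q + 2)/(Q + Q) = 5 - (2 + Q)/(2*Q))
f = 5 + sqrt(94) (f = 5 + sqrt(107 - 13) = 5 + sqrt(94) ≈ 14.695)
f/m(-13) = (5 + sqrt(94))/(9/2 - 1/(-13)) = (5 + sqrt(94))/(9/2 - 1*(-1/13)) = (5 + sqrt(94))/(9/2 + 1/13) = (5 + sqrt(94))/(119/26) = (5 + sqrt(94))*(26/119) = 130/119 + 26*sqrt(94)/119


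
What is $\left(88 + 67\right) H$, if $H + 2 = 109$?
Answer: $16585$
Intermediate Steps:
$H = 107$ ($H = -2 + 109 = 107$)
$\left(88 + 67\right) H = \left(88 + 67\right) 107 = 155 \cdot 107 = 16585$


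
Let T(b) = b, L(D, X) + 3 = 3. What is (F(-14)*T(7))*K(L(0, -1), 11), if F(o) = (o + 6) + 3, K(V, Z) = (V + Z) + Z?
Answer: -770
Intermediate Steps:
L(D, X) = 0 (L(D, X) = -3 + 3 = 0)
K(V, Z) = V + 2*Z
F(o) = 9 + o (F(o) = (6 + o) + 3 = 9 + o)
(F(-14)*T(7))*K(L(0, -1), 11) = ((9 - 14)*7)*(0 + 2*11) = (-5*7)*(0 + 22) = -35*22 = -770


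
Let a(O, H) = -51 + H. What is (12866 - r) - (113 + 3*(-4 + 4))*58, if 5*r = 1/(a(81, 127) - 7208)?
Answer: 225085921/35660 ≈ 6312.0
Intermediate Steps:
r = -1/35660 (r = 1/(5*((-51 + 127) - 7208)) = 1/(5*(76 - 7208)) = (⅕)/(-7132) = (⅕)*(-1/7132) = -1/35660 ≈ -2.8043e-5)
(12866 - r) - (113 + 3*(-4 + 4))*58 = (12866 - 1*(-1/35660)) - (113 + 3*(-4 + 4))*58 = (12866 + 1/35660) - (113 + 3*0)*58 = 458801561/35660 - (113 + 0)*58 = 458801561/35660 - 113*58 = 458801561/35660 - 1*6554 = 458801561/35660 - 6554 = 225085921/35660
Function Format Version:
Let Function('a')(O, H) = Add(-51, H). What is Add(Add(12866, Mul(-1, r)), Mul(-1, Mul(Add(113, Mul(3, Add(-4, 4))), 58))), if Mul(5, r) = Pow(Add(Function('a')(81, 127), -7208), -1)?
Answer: Rational(225085921, 35660) ≈ 6312.0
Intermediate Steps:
r = Rational(-1, 35660) (r = Mul(Rational(1, 5), Pow(Add(Add(-51, 127), -7208), -1)) = Mul(Rational(1, 5), Pow(Add(76, -7208), -1)) = Mul(Rational(1, 5), Pow(-7132, -1)) = Mul(Rational(1, 5), Rational(-1, 7132)) = Rational(-1, 35660) ≈ -2.8043e-5)
Add(Add(12866, Mul(-1, r)), Mul(-1, Mul(Add(113, Mul(3, Add(-4, 4))), 58))) = Add(Add(12866, Mul(-1, Rational(-1, 35660))), Mul(-1, Mul(Add(113, Mul(3, Add(-4, 4))), 58))) = Add(Add(12866, Rational(1, 35660)), Mul(-1, Mul(Add(113, Mul(3, 0)), 58))) = Add(Rational(458801561, 35660), Mul(-1, Mul(Add(113, 0), 58))) = Add(Rational(458801561, 35660), Mul(-1, Mul(113, 58))) = Add(Rational(458801561, 35660), Mul(-1, 6554)) = Add(Rational(458801561, 35660), -6554) = Rational(225085921, 35660)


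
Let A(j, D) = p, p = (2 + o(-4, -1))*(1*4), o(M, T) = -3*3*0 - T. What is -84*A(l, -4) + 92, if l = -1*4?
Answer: -916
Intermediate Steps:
l = -4
o(M, T) = -T (o(M, T) = -9*0 - T = 0 - T = -T)
p = 12 (p = (2 - 1*(-1))*(1*4) = (2 + 1)*4 = 3*4 = 12)
A(j, D) = 12
-84*A(l, -4) + 92 = -84*12 + 92 = -1008 + 92 = -916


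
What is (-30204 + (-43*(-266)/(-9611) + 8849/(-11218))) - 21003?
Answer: -788736772887/15402314 ≈ -51209.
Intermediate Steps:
(-30204 + (-43*(-266)/(-9611) + 8849/(-11218))) - 21003 = (-30204 + (11438*(-1/9611) + 8849*(-1/11218))) - 21003 = (-30204 + (-1634/1373 - 8849/11218)) - 21003 = (-30204 - 30479889/15402314) - 21003 = -465241971945/15402314 - 21003 = -788736772887/15402314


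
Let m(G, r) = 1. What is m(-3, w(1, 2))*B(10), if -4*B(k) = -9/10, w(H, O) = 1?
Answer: 9/40 ≈ 0.22500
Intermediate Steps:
B(k) = 9/40 (B(k) = -(-9)/(4*10) = -1/4*(-9/10) = 9/40)
m(-3, w(1, 2))*B(10) = 1*(9/40) = 9/40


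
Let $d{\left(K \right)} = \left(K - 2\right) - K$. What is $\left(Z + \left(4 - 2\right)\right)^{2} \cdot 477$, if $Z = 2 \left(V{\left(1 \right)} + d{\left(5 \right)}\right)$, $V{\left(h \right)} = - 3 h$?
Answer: $30528$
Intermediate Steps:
$d{\left(K \right)} = -2$ ($d{\left(K \right)} = \left(-2 + K\right) - K = -2$)
$Z = -10$ ($Z = 2 \left(\left(-3\right) 1 - 2\right) = 2 \left(-3 - 2\right) = 2 \left(-5\right) = -10$)
$\left(Z + \left(4 - 2\right)\right)^{2} \cdot 477 = \left(-10 + \left(4 - 2\right)\right)^{2} \cdot 477 = \left(-10 + 2\right)^{2} \cdot 477 = \left(-8\right)^{2} \cdot 477 = 64 \cdot 477 = 30528$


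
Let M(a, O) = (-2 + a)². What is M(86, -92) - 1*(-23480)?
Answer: 30536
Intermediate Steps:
M(86, -92) - 1*(-23480) = (-2 + 86)² - 1*(-23480) = 84² + 23480 = 7056 + 23480 = 30536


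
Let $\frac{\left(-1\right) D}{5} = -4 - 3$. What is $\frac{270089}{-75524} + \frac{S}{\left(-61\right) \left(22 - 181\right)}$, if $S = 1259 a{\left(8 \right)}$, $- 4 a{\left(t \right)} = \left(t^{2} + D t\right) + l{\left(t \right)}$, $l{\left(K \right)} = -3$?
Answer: $- \frac{5362782625}{366253638} \approx -14.642$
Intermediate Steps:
$D = 35$ ($D = - 5 \left(-4 - 3\right) = \left(-5\right) \left(-7\right) = 35$)
$a{\left(t \right)} = \frac{3}{4} - \frac{35 t}{4} - \frac{t^{2}}{4}$ ($a{\left(t \right)} = - \frac{\left(t^{2} + 35 t\right) - 3}{4} = - \frac{-3 + t^{2} + 35 t}{4} = \frac{3}{4} - \frac{35 t}{4} - \frac{t^{2}}{4}$)
$S = - \frac{429319}{4}$ ($S = 1259 \left(\frac{3}{4} - 70 - \frac{8^{2}}{4}\right) = 1259 \left(\frac{3}{4} - 70 - 16\right) = 1259 \left(- \frac{341}{4}\right) = - \frac{429319}{4} \approx -1.0733 \cdot 10^{5}$)
$\frac{270089}{-75524} + \frac{S}{\left(-61\right) \left(22 - 181\right)} = \frac{270089}{-75524} - \frac{429319}{4 \left(- 61 \left(22 - 181\right)\right)} = 270089 \left(- \frac{1}{75524}\right) - \frac{429319}{4 \left(\left(-61\right) \left(-159\right)\right)} = - \frac{270089}{75524} - \frac{429319}{4 \cdot 9699} = - \frac{270089}{75524} - \frac{429319}{38796} = - \frac{5362782625}{366253638}$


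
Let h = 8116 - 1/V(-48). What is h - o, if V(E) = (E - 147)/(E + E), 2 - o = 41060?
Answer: 3196278/65 ≈ 49174.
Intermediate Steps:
o = -41058 (o = 2 - 1*41060 = 2 - 41060 = -41058)
V(E) = (-147 + E)/(2*E) (V(E) = (-147 + E)/((2*E)) = (-147 + E)*(1/(2*E)) = (-147 + E)/(2*E))
h = 527508/65 (h = 8116 - 1/((½)*(-147 - 48)/(-48)) = 8116 - 1/((½)*(-1/48)*(-195)) = 8116 - 1/65/32 = 8116 - 1*32/65 = 8116 - 32/65 = 527508/65 ≈ 8115.5)
h - o = 527508/65 - 1*(-41058) = 527508/65 + 41058 = 3196278/65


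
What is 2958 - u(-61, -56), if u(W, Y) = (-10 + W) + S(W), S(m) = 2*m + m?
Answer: 3212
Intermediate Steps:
S(m) = 3*m
u(W, Y) = -10 + 4*W (u(W, Y) = (-10 + W) + 3*W = -10 + 4*W)
2958 - u(-61, -56) = 2958 - (-10 + 4*(-61)) = 2958 - (-10 - 244) = 2958 - 1*(-254) = 2958 + 254 = 3212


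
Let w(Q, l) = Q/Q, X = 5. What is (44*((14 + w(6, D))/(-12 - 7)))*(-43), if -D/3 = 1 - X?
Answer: 28380/19 ≈ 1493.7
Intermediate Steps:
D = 12 (D = -3*(1 - 1*5) = -3*(1 - 5) = -3*(-4) = 12)
w(Q, l) = 1
(44*((14 + w(6, D))/(-12 - 7)))*(-43) = (44*((14 + 1)/(-12 - 7)))*(-43) = (44*(15/(-19)))*(-43) = (44*(15*(-1/19)))*(-43) = (44*(-15/19))*(-43) = -660/19*(-43) = 28380/19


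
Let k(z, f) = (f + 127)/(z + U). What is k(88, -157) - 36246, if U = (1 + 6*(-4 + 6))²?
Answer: -9315252/257 ≈ -36246.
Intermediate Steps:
U = 169 (U = (1 + 6*2)² = (1 + 12)² = 13² = 169)
k(z, f) = (127 + f)/(169 + z) (k(z, f) = (f + 127)/(z + 169) = (127 + f)/(169 + z))
k(88, -157) - 36246 = (127 - 157)/(169 + 88) - 36246 = -30/257 - 36246 = -9315252/257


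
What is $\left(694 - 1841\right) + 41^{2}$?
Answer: $534$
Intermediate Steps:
$\left(694 - 1841\right) + 41^{2} = \left(694 - 1841\right) + 1681 = -1147 + 1681 = 534$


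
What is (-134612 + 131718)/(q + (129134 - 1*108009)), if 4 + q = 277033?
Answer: -1447/149077 ≈ -0.0097064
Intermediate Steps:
q = 277029 (q = -4 + 277033 = 277029)
(-134612 + 131718)/(q + (129134 - 1*108009)) = (-134612 + 131718)/(277029 + (129134 - 1*108009)) = -2894/(277029 + (129134 - 108009)) = -2894/(277029 + 21125) = -2894/298154 = -2894*1/298154 = -1447/149077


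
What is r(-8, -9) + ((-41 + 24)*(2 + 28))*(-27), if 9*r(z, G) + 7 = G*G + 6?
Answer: 124010/9 ≈ 13779.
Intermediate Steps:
r(z, G) = -⅑ + G²/9 (r(z, G) = -7/9 + (G*G + 6)/9 = -7/9 + (G² + 6)/9 = -7/9 + (6 + G²)/9 = -7/9 + (⅔ + G²/9) = -⅑ + G²/9)
r(-8, -9) + ((-41 + 24)*(2 + 28))*(-27) = (-⅑ + (⅑)*(-9)²) + ((-41 + 24)*(2 + 28))*(-27) = (-⅑ + (⅑)*81) - 17*30*(-27) = (-⅑ + 9) - 510*(-27) = 80/9 + 13770 = 124010/9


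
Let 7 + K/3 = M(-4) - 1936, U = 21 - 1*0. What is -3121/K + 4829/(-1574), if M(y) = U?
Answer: -5732890/2268921 ≈ -2.5267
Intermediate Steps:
U = 21 (U = 21 + 0 = 21)
M(y) = 21
K = -5766 (K = -21 + 3*(21 - 1936) = -21 + 3*(-1915) = -21 - 5745 = -5766)
-3121/K + 4829/(-1574) = -3121/(-5766) + 4829/(-1574) = -3121*(-1/5766) + 4829*(-1/1574) = 3121/5766 - 4829/1574 = -5732890/2268921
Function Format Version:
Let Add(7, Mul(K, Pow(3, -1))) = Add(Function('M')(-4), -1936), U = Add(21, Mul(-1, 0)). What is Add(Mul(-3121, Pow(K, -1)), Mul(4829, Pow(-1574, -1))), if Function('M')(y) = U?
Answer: Rational(-5732890, 2268921) ≈ -2.5267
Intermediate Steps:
U = 21 (U = Add(21, 0) = 21)
Function('M')(y) = 21
K = -5766 (K = Add(-21, Mul(3, Add(21, -1936))) = Add(-21, Mul(3, -1915)) = Add(-21, -5745) = -5766)
Add(Mul(-3121, Pow(K, -1)), Mul(4829, Pow(-1574, -1))) = Add(Mul(-3121, Pow(-5766, -1)), Mul(4829, Pow(-1574, -1))) = Add(Mul(-3121, Rational(-1, 5766)), Mul(4829, Rational(-1, 1574))) = Add(Rational(3121, 5766), Rational(-4829, 1574)) = Rational(-5732890, 2268921)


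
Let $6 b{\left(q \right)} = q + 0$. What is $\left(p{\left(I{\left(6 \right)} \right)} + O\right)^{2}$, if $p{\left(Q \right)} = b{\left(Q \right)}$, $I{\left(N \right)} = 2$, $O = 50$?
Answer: $\frac{22801}{9} \approx 2533.4$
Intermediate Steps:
$b{\left(q \right)} = \frac{q}{6}$ ($b{\left(q \right)} = \frac{q + 0}{6} = \frac{q}{6}$)
$p{\left(Q \right)} = \frac{Q}{6}$
$\left(p{\left(I{\left(6 \right)} \right)} + O\right)^{2} = \left(\frac{1}{6} \cdot 2 + 50\right)^{2} = \left(\frac{1}{3} + 50\right)^{2} = \left(\frac{151}{3}\right)^{2} = \frac{22801}{9}$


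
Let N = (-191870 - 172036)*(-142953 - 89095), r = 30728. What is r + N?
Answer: 84443690216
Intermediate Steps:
N = 84443659488 (N = -363906*(-232048) = 84443659488)
r + N = 30728 + 84443659488 = 84443690216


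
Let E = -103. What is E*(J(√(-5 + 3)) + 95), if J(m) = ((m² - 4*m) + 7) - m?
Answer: -10300 + 515*I*√2 ≈ -10300.0 + 728.32*I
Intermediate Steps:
J(m) = 7 + m² - 5*m (J(m) = (7 + m² - 4*m) - m = 7 + m² - 5*m)
E*(J(√(-5 + 3)) + 95) = -103*((7 + (√(-5 + 3))² - 5*√(-5 + 3)) + 95) = -103*((7 + (√(-2))² - 5*I*√2) + 95) = -103*((7 + (I*√2)² - 5*I*√2) + 95) = -103*((7 - 2 - 5*I*√2) + 95) = -103*((5 - 5*I*√2) + 95) = -103*(100 - 5*I*√2) = -10300 + 515*I*√2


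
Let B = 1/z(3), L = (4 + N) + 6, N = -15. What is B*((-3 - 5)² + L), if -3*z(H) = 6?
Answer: -59/2 ≈ -29.500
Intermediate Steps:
z(H) = -2 (z(H) = -⅓*6 = -2)
L = -5 (L = (4 - 15) + 6 = -11 + 6 = -5)
B = -½ (B = 1/(-2) = -½ ≈ -0.50000)
B*((-3 - 5)² + L) = -((-3 - 5)² - 5)/2 = -((-8)² - 5)/2 = -(64 - 5)/2 = -½*59 = -59/2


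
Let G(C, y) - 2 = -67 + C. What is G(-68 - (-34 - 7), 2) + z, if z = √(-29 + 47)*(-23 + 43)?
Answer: -92 + 60*√2 ≈ -7.1472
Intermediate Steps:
G(C, y) = -65 + C (G(C, y) = 2 + (-67 + C) = -65 + C)
z = 60*√2 (z = √18*20 = (3*√2)*20 = 60*√2 ≈ 84.853)
G(-68 - (-34 - 7), 2) + z = (-65 + (-68 - (-34 - 7))) + 60*√2 = (-65 + (-68 - 1*(-41))) + 60*√2 = (-65 + (-68 + 41)) + 60*√2 = (-65 - 27) + 60*√2 = -92 + 60*√2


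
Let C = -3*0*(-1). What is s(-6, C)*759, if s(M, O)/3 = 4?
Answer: 9108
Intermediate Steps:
C = 0 (C = 0*(-1) = 0)
s(M, O) = 12 (s(M, O) = 3*4 = 12)
s(-6, C)*759 = 12*759 = 9108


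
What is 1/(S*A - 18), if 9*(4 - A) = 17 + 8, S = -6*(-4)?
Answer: 3/34 ≈ 0.088235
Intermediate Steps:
S = 24
A = 11/9 (A = 4 - (17 + 8)/9 = 4 - ⅑*25 = 4 - 25/9 = 11/9 ≈ 1.2222)
1/(S*A - 18) = 1/(24*(11/9) - 18) = 1/(88/3 - 18) = 1/(34/3) = 3/34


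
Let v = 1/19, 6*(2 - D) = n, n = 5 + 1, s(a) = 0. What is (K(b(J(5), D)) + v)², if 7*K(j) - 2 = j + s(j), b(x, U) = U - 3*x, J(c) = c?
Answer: 48841/17689 ≈ 2.7611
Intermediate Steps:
n = 6
D = 1 (D = 2 - ⅙*6 = 2 - 1 = 1)
K(j) = 2/7 + j/7 (K(j) = 2/7 + (j + 0)/7 = 2/7 + j/7)
v = 1/19 ≈ 0.052632
(K(b(J(5), D)) + v)² = ((2/7 + (1 - 3*5)/7) + 1/19)² = ((2/7 + (1 - 15)/7) + 1/19)² = ((2/7 + (⅐)*(-14)) + 1/19)² = ((2/7 - 2) + 1/19)² = (-12/7 + 1/19)² = (-221/133)² = 48841/17689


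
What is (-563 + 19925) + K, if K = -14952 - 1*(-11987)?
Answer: 16397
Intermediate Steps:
K = -2965 (K = -14952 + 11987 = -2965)
(-563 + 19925) + K = (-563 + 19925) - 2965 = 19362 - 2965 = 16397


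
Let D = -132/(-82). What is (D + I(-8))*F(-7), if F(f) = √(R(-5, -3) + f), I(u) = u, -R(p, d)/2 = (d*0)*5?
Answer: -262*I*√7/41 ≈ -16.907*I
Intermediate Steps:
R(p, d) = 0 (R(p, d) = -2*d*0*5 = -0*5 = -2*0 = 0)
D = 66/41 (D = -132*(-1/82) = 66/41 ≈ 1.6098)
F(f) = √f (F(f) = √(0 + f) = √f)
(D + I(-8))*F(-7) = (66/41 - 8)*√(-7) = -262*I*√7/41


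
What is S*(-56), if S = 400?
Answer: -22400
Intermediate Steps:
S*(-56) = 400*(-56) = -22400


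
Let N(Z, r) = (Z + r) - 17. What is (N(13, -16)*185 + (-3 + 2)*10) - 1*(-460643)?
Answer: 456933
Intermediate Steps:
N(Z, r) = -17 + Z + r
(N(13, -16)*185 + (-3 + 2)*10) - 1*(-460643) = ((-17 + 13 - 16)*185 + (-3 + 2)*10) - 1*(-460643) = (-20*185 - 1*10) + 460643 = (-3700 - 10) + 460643 = -3710 + 460643 = 456933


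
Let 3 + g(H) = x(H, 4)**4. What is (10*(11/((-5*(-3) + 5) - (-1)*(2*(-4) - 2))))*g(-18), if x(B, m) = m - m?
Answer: -33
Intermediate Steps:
x(B, m) = 0
g(H) = -3 (g(H) = -3 + 0**4 = -3 + 0 = -3)
(10*(11/((-5*(-3) + 5) - (-1)*(2*(-4) - 2))))*g(-18) = (10*(11/((-5*(-3) + 5) - (-1)*(2*(-4) - 2))))*(-3) = (10*(11/((15 + 5) - (-1)*(-8 - 2))))*(-3) = (10*(11/(20 - (-1)*(-10))))*(-3) = (10*(11/(20 - 1*10)))*(-3) = (10*(11/(20 - 10)))*(-3) = (10*(11/10))*(-3) = 11*(-3) = -33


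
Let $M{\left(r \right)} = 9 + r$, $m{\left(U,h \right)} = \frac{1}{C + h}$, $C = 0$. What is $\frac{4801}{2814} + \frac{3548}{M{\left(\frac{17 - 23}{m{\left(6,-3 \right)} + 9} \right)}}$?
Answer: $\frac{10859287}{25326} \approx 428.78$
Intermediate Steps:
$m{\left(U,h \right)} = \frac{1}{h}$ ($m{\left(U,h \right)} = \frac{1}{0 + h} = \frac{1}{h}$)
$\frac{4801}{2814} + \frac{3548}{M{\left(\frac{17 - 23}{m{\left(6,-3 \right)} + 9} \right)}} = \frac{4801}{2814} + \frac{3548}{9 + \frac{17 - 23}{\frac{1}{-3} + 9}} = 4801 \cdot \frac{1}{2814} + \frac{3548}{9 - \frac{6}{- \frac{1}{3} + 9}} = \frac{4801}{2814} + \frac{3548}{9 - \frac{6}{\frac{26}{3}}} = \frac{4801}{2814} + \frac{3548}{9 - \frac{9}{13}} = \frac{4801}{2814} + \frac{3548}{\frac{108}{13}} = \frac{4801}{2814} + 3548 \cdot \frac{13}{108} = \frac{4801}{2814} + \frac{11531}{27} = \frac{10859287}{25326}$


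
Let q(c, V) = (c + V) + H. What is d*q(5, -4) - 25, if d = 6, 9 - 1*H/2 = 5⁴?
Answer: -7411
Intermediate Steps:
H = -1232 (H = 18 - 2*5⁴ = 18 - 2*625 = 18 - 1250 = -1232)
q(c, V) = -1232 + V + c (q(c, V) = (c + V) - 1232 = (V + c) - 1232 = -1232 + V + c)
d*q(5, -4) - 25 = 6*(-1232 - 4 + 5) - 25 = 6*(-1231) - 25 = -7386 - 25 = -7411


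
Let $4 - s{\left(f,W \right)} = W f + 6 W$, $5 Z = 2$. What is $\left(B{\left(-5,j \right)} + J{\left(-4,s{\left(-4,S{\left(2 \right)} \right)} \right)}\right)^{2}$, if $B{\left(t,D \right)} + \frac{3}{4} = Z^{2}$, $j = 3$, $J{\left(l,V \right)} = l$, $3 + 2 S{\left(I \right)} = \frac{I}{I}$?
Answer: $\frac{210681}{10000} \approx 21.068$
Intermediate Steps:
$S{\left(I \right)} = -1$ ($S{\left(I \right)} = - \frac{3}{2} + \frac{I \frac{1}{I}}{2} = - \frac{3}{2} + \frac{1}{2} \cdot 1 = - \frac{3}{2} + \frac{1}{2} = -1$)
$Z = \frac{2}{5}$ ($Z = \frac{1}{5} \cdot 2 = \frac{2}{5} \approx 0.4$)
$s{\left(f,W \right)} = 4 - 6 W - W f$ ($s{\left(f,W \right)} = 4 - \left(W f + 6 W\right) = 4 - \left(6 W + W f\right) = 4 - 6 W - W f$)
$B{\left(t,D \right)} = - \frac{59}{100}$ ($B{\left(t,D \right)} = - \frac{3}{4} + \left(\frac{2}{5}\right)^{2} = - \frac{3}{4} + \frac{4}{25} = - \frac{59}{100}$)
$\left(B{\left(-5,j \right)} + J{\left(-4,s{\left(-4,S{\left(2 \right)} \right)} \right)}\right)^{2} = \left(- \frac{59}{100} - 4\right)^{2} = \left(- \frac{459}{100}\right)^{2} = \frac{210681}{10000}$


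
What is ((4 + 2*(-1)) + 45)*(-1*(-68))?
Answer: 3196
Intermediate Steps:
((4 + 2*(-1)) + 45)*(-1*(-68)) = ((4 - 2) + 45)*68 = (2 + 45)*68 = 47*68 = 3196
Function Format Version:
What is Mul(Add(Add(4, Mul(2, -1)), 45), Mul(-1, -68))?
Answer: 3196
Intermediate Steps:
Mul(Add(Add(4, Mul(2, -1)), 45), Mul(-1, -68)) = Mul(Add(Add(4, -2), 45), 68) = Mul(Add(2, 45), 68) = Mul(47, 68) = 3196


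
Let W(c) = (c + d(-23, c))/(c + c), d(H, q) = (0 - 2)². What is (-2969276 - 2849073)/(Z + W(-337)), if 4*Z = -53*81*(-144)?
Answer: -3921567226/104165685 ≈ -37.647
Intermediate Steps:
Z = 154548 (Z = (-53*81*(-144))/4 = (-4293*(-144))/4 = (¼)*618192 = 154548)
d(H, q) = 4 (d(H, q) = (-2)² = 4)
W(c) = (4 + c)/(2*c) (W(c) = (c + 4)/(c + c) = (4 + c)/((2*c)) = (4 + c)*(1/(2*c)) = (4 + c)/(2*c))
(-2969276 - 2849073)/(Z + W(-337)) = (-2969276 - 2849073)/(154548 + (½)*(4 - 337)/(-337)) = -5818349/(154548 + (½)*(-1/337)*(-333)) = -5818349/(154548 + 333/674) = -5818349/104165685/674 = -5818349*674/104165685 = -3921567226/104165685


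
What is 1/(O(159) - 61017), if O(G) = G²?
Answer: -1/35736 ≈ -2.7983e-5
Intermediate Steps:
1/(O(159) - 61017) = 1/(159² - 61017) = 1/(25281 - 61017) = 1/(-35736) = -1/35736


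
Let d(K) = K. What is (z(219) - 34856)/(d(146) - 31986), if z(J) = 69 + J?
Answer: 4321/3980 ≈ 1.0857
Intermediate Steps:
(z(219) - 34856)/(d(146) - 31986) = ((69 + 219) - 34856)/(146 - 31986) = (288 - 34856)/(-31840) = -34568*(-1/31840) = 4321/3980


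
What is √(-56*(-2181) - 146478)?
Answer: I*√24342 ≈ 156.02*I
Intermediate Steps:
√(-56*(-2181) - 146478) = √(122136 - 146478) = √(-24342) = I*√24342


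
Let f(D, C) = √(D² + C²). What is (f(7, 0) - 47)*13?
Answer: -520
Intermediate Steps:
f(D, C) = √(C² + D²)
(f(7, 0) - 47)*13 = (√(0² + 7²) - 47)*13 = (√(0 + 49) - 47)*13 = (√49 - 47)*13 = (7 - 47)*13 = -40*13 = -520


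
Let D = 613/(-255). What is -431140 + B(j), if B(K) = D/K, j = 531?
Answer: -58378512313/135405 ≈ -4.3114e+5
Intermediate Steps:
D = -613/255 (D = 613*(-1/255) = -613/255 ≈ -2.4039)
B(K) = -613/(255*K)
-431140 + B(j) = -431140 - 613/255/531 = -431140 - 613/255*1/531 = -431140 - 613/135405 = -58378512313/135405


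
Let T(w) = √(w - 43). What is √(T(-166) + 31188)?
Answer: √(31188 + I*√209) ≈ 176.6 + 0.0409*I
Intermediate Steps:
T(w) = √(-43 + w)
√(T(-166) + 31188) = √(√(-43 - 166) + 31188) = √(√(-209) + 31188) = √(I*√209 + 31188) = √(31188 + I*√209)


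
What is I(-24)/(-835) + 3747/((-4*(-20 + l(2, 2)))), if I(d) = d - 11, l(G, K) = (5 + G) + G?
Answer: 626057/7348 ≈ 85.201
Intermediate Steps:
l(G, K) = 5 + 2*G
I(d) = -11 + d
I(-24)/(-835) + 3747/((-4*(-20 + l(2, 2)))) = (-11 - 24)/(-835) + 3747/((-4*(-20 + (5 + 2*2)))) = -35*(-1/835) + 3747/((-4*(-20 + (5 + 4)))) = 7/167 + 3747/((-4*(-20 + 9))) = 7/167 + 3747/((-4*(-11))) = 7/167 + 3747/44 = 626057/7348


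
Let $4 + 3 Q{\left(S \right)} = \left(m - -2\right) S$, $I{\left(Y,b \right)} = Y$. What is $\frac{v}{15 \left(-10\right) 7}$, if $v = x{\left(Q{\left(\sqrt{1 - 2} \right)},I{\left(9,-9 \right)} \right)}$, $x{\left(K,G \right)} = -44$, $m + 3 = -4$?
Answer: $\frac{22}{525} \approx 0.041905$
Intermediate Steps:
$m = -7$ ($m = -3 - 4 = -7$)
$Q{\left(S \right)} = - \frac{4}{3} - \frac{5 S}{3}$ ($Q{\left(S \right)} = - \frac{4}{3} + \frac{\left(-7 - -2\right) S}{3} = - \frac{4}{3} + \frac{\left(-7 + 2\right) S}{3} = - \frac{4}{3} + \frac{\left(-5\right) S}{3} = - \frac{4}{3} - \frac{5 S}{3}$)
$v = -44$
$\frac{v}{15 \left(-10\right) 7} = - \frac{44}{15 \left(-10\right) 7} = - \frac{44}{\left(-150\right) 7} = - \frac{44}{-1050} = \left(-44\right) \left(- \frac{1}{1050}\right) = \frac{22}{525}$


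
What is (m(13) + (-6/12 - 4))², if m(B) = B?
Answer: 289/4 ≈ 72.250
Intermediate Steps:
(m(13) + (-6/12 - 4))² = (13 + (-6/12 - 4))² = (13 + ((1/12)*(-6) - 4))² = (13 + (-½ - 4))² = (13 - 9/2)² = (17/2)² = 289/4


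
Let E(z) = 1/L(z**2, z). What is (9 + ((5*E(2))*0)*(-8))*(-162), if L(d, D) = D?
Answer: -1458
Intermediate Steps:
E(z) = 1/z
(9 + ((5*E(2))*0)*(-8))*(-162) = (9 + ((5/2)*0)*(-8))*(-162) = (9 + 0*(-8))*(-162) = (9 + 0)*(-162) = 9*(-162) = -1458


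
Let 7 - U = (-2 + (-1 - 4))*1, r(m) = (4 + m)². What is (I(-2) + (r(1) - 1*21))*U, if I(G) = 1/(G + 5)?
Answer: 182/3 ≈ 60.667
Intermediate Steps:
U = 14 (U = 7 - (-2 + (-1 - 4)) = 7 - (-2 - 5) = 7 - (-7) = 7 - 1*(-7) = 7 + 7 = 14)
I(G) = 1/(5 + G)
(I(-2) + (r(1) - 1*21))*U = (1/(5 - 2) + ((4 + 1)² - 1*21))*14 = (1/3 + (5² - 21))*14 = (⅓ + (25 - 21))*14 = (⅓ + 4)*14 = (13/3)*14 = 182/3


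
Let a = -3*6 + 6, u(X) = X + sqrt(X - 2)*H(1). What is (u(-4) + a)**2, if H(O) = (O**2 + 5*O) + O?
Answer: (16 - 7*I*sqrt(6))**2 ≈ -38.0 - 548.69*I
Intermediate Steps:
H(O) = O**2 + 6*O
u(X) = X + 7*sqrt(-2 + X) (u(X) = X + sqrt(X - 2)*(1*(6 + 1)) = X + sqrt(-2 + X)*(1*7) = X + sqrt(-2 + X)*7 = X + 7*sqrt(-2 + X))
a = -12 (a = -18 + 6 = -12)
(u(-4) + a)**2 = ((-4 + 7*sqrt(-2 - 4)) - 12)**2 = ((-4 + 7*sqrt(-6)) - 12)**2 = ((-4 + 7*(I*sqrt(6))) - 12)**2 = ((-4 + 7*I*sqrt(6)) - 12)**2 = (-16 + 7*I*sqrt(6))**2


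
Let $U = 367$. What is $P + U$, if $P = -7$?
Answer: $360$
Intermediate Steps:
$P + U = -7 + 367 = 360$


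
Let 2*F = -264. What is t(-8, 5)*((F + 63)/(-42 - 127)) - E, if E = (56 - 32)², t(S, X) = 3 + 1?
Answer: -97068/169 ≈ -574.37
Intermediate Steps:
F = -132 (F = (½)*(-264) = -132)
t(S, X) = 4
E = 576 (E = 24² = 576)
t(-8, 5)*((F + 63)/(-42 - 127)) - E = 4*((-132 + 63)/(-42 - 127)) - 1*576 = 4*(-69/(-169)) - 576 = 4*(-69*(-1/169)) - 576 = 4*(69/169) - 576 = 276/169 - 576 = -97068/169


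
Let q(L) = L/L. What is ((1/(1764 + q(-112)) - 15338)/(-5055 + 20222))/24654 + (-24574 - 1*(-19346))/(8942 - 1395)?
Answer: -492941114149829/711554382949170 ≈ -0.69277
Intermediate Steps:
q(L) = 1
((1/(1764 + q(-112)) - 15338)/(-5055 + 20222))/24654 + (-24574 - 1*(-19346))/(8942 - 1395) = ((1/(1764 + 1) - 15338)/(-5055 + 20222))/24654 + (-24574 - 1*(-19346))/(8942 - 1395) = ((1/1765 - 15338)/15167)*(1/24654) + (-24574 + 19346)/7547 = ((1/1765 - 15338)*(1/15167))*(1/24654) - 5228*1/7547 = -27071569/1765*1/15167*(1/24654) - 5228/7547 = -27071569/26769755*1/24654 - 5228/7547 = -3867367/94283077110 - 5228/7547 = -492941114149829/711554382949170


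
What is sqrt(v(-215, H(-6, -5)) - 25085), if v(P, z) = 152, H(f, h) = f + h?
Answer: I*sqrt(24933) ≈ 157.9*I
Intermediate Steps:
sqrt(v(-215, H(-6, -5)) - 25085) = sqrt(152 - 25085) = sqrt(-24933) = I*sqrt(24933)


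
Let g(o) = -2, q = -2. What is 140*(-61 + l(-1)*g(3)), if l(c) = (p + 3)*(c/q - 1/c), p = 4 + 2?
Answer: -12320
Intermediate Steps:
p = 6
l(c) = -9/c - 9*c/2 (l(c) = (6 + 3)*(c/(-2) - 1/c) = 9*(c*(-½) - 1/c) = 9*(-c/2 - 1/c) = 9*(-1/c - c/2) = -9/c - 9*c/2)
140*(-61 + l(-1)*g(3)) = 140*(-61 + (-9/(-1) - 9/2*(-1))*(-2)) = 140*(-61 + (-9*(-1) + 9/2)*(-2)) = 140*(-61 + (9 + 9/2)*(-2)) = 140*(-61 + (27/2)*(-2)) = 140*(-61 - 27) = 140*(-88) = -12320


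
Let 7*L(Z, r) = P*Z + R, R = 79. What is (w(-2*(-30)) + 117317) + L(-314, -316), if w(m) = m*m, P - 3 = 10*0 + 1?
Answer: 845242/7 ≈ 1.2075e+5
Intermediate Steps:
P = 4 (P = 3 + (10*0 + 1) = 3 + (0 + 1) = 3 + 1 = 4)
L(Z, r) = 79/7 + 4*Z/7 (L(Z, r) = (4*Z + 79)/7 = (79 + 4*Z)/7 = 79/7 + 4*Z/7)
w(m) = m**2
(w(-2*(-30)) + 117317) + L(-314, -316) = ((-2*(-30))**2 + 117317) + (79/7 + (4/7)*(-314)) = (60**2 + 117317) + (79/7 - 1256/7) = (3600 + 117317) - 1177/7 = 120917 - 1177/7 = 845242/7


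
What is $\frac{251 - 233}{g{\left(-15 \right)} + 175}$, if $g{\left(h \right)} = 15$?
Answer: $\frac{9}{95} \approx 0.094737$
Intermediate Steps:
$\frac{251 - 233}{g{\left(-15 \right)} + 175} = \frac{251 - 233}{15 + 175} = \frac{18}{190} = 18 \cdot \frac{1}{190} = \frac{9}{95}$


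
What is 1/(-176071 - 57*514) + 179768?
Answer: 36918774391/205369 ≈ 1.7977e+5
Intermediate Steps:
1/(-176071 - 57*514) + 179768 = 1/(-176071 - 29298) + 179768 = 1/(-205369) + 179768 = -1/205369 + 179768 = 36918774391/205369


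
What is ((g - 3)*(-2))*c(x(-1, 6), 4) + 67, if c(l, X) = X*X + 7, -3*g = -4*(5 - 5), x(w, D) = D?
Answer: 205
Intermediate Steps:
g = 0 (g = -(-4)*(5 - 5)/3 = -(-4)*0/3 = -⅓*0 = 0)
c(l, X) = 7 + X² (c(l, X) = X² + 7 = 7 + X²)
((g - 3)*(-2))*c(x(-1, 6), 4) + 67 = ((0 - 3)*(-2))*(7 + 4²) + 67 = (-3*(-2))*(7 + 16) + 67 = 6*23 + 67 = 138 + 67 = 205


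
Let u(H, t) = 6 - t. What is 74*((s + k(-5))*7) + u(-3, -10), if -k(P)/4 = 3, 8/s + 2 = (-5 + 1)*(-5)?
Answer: -53728/9 ≈ -5969.8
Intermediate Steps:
s = 4/9 (s = 8/(-2 + (-5 + 1)*(-5)) = 8/(-2 - 4*(-5)) = 8/(-2 + 20) = 8/18 = 8*(1/18) = 4/9 ≈ 0.44444)
k(P) = -12 (k(P) = -4*3 = -12)
74*((s + k(-5))*7) + u(-3, -10) = 74*((4/9 - 12)*7) + (6 - 1*(-10)) = 74*(-104/9*7) + (6 + 10) = 74*(-728/9) + 16 = -53872/9 + 16 = -53728/9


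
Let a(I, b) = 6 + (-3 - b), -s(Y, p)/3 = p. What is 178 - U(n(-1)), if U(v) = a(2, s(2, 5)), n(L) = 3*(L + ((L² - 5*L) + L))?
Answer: 160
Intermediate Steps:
s(Y, p) = -3*p
n(L) = -9*L + 3*L² (n(L) = 3*(L + (L² - 4*L)) = 3*(L² - 3*L) = -9*L + 3*L²)
a(I, b) = 3 - b
U(v) = 18 (U(v) = 3 - (-3)*5 = 3 - 1*(-15) = 3 + 15 = 18)
178 - U(n(-1)) = 178 - 1*18 = 178 - 18 = 160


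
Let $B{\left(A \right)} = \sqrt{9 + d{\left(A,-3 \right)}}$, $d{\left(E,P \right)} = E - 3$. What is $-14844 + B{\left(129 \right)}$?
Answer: $-14844 + 3 \sqrt{15} \approx -14832.0$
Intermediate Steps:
$d{\left(E,P \right)} = -3 + E$
$B{\left(A \right)} = \sqrt{6 + A}$ ($B{\left(A \right)} = \sqrt{9 + \left(-3 + A\right)} = \sqrt{6 + A}$)
$-14844 + B{\left(129 \right)} = -14844 + \sqrt{6 + 129} = -14844 + \sqrt{135} = -14844 + 3 \sqrt{15}$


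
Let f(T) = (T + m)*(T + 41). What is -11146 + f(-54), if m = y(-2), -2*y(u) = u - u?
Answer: -10444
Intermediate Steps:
y(u) = 0 (y(u) = -(u - u)/2 = -1/2*0 = 0)
m = 0
f(T) = T*(41 + T) (f(T) = (T + 0)*(T + 41) = T*(41 + T))
-11146 + f(-54) = -11146 - 54*(41 - 54) = -11146 - 54*(-13) = -11146 + 702 = -10444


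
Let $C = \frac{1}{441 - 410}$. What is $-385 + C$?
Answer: $- \frac{11934}{31} \approx -384.97$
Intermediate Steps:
$C = \frac{1}{31} \approx 0.032258$
$-385 + C = -385 + \frac{1}{31} = - \frac{11934}{31}$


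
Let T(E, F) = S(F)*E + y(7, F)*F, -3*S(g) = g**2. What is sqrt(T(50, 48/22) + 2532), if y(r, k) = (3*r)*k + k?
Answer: 2*sqrt(77361)/11 ≈ 50.571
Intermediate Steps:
y(r, k) = k + 3*k*r (y(r, k) = 3*k*r + k = k + 3*k*r)
S(g) = -g**2/3
T(E, F) = 22*F**2 - E*F**2/3 (T(E, F) = (-F**2/3)*E + (F*(1 + 3*7))*F = -E*F**2/3 + (F*(1 + 21))*F = -E*F**2/3 + (F*22)*F = -E*F**2/3 + (22*F)*F = -E*F**2/3 + 22*F**2 = 22*F**2 - E*F**2/3)
sqrt(T(50, 48/22) + 2532) = sqrt((48/22)**2*(66 - 1*50)/3 + 2532) = sqrt((48*(1/22))**2*(66 - 50)/3 + 2532) = sqrt((1/3)*(24/11)**2*16 + 2532) = sqrt((1/3)*(576/121)*16 + 2532) = sqrt(3072/121 + 2532) = sqrt(309444/121) = 2*sqrt(77361)/11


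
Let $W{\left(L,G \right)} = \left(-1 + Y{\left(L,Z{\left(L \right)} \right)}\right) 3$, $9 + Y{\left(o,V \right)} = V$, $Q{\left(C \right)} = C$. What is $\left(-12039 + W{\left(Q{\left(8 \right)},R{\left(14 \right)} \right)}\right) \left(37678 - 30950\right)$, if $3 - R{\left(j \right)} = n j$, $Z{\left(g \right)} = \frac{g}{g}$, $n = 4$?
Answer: $-81180048$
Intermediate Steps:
$Z{\left(g \right)} = 1$
$R{\left(j \right)} = 3 - 4 j$
$Y{\left(o,V \right)} = -9 + V$
$W{\left(L,G \right)} = -27$ ($W{\left(L,G \right)} = \left(-1 + \left(-9 + 1\right)\right) 3 = \left(-1 - 8\right) 3 = \left(-9\right) 3 = -27$)
$\left(-12039 + W{\left(Q{\left(8 \right)},R{\left(14 \right)} \right)}\right) \left(37678 - 30950\right) = \left(-12039 - 27\right) \left(37678 - 30950\right) = \left(-12066\right) 6728 = -81180048$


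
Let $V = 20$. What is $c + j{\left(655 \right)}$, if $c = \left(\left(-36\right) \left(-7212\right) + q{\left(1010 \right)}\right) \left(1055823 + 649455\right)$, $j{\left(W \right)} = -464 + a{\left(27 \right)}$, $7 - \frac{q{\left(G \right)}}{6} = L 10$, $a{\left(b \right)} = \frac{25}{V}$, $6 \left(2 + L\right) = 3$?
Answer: $\frac{1771879335717}{4} \approx 4.4297 \cdot 10^{11}$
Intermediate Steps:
$L = - \frac{3}{2}$ ($L = -2 + \frac{1}{6} \cdot 3 = -2 + \frac{1}{2} = - \frac{3}{2} \approx -1.5$)
$a{\left(b \right)} = \frac{5}{4}$ ($a{\left(b \right)} = \frac{25}{20} = 25 \cdot \frac{1}{20} = \frac{5}{4}$)
$q{\left(G \right)} = 132$ ($q{\left(G \right)} = 42 - 6 \left(\left(- \frac{3}{2}\right) 10\right) = 42 - -90 = 42 + 90 = 132$)
$j{\left(W \right)} = - \frac{1851}{4}$ ($j{\left(W \right)} = -464 + \frac{5}{4} = - \frac{1851}{4}$)
$c = 442969834392$ ($c = \left(\left(-36\right) \left(-7212\right) + 132\right) \left(1055823 + 649455\right) = \left(259632 + 132\right) 1705278 = 259764 \cdot 1705278 = 442969834392$)
$c + j{\left(655 \right)} = 442969834392 - \frac{1851}{4} = \frac{1771879335717}{4}$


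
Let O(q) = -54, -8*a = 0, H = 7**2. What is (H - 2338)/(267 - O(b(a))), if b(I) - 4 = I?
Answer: -763/107 ≈ -7.1308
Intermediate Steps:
H = 49
a = 0 (a = -1/8*0 = 0)
b(I) = 4 + I
(H - 2338)/(267 - O(b(a))) = (49 - 2338)/(267 - 1*(-54)) = -2289/(267 + 54) = -2289/321 = -2289*1/321 = -763/107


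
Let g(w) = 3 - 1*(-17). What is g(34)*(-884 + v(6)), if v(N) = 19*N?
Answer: -15400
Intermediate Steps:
g(w) = 20 (g(w) = 3 + 17 = 20)
g(34)*(-884 + v(6)) = 20*(-884 + 19*6) = 20*(-884 + 114) = 20*(-770) = -15400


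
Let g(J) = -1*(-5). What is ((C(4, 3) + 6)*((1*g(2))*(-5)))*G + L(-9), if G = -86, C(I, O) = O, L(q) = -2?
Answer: 19348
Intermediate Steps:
g(J) = 5
((C(4, 3) + 6)*((1*g(2))*(-5)))*G + L(-9) = ((3 + 6)*((1*5)*(-5)))*(-86) - 2 = (9*(5*(-5)))*(-86) - 2 = (9*(-25))*(-86) - 2 = -225*(-86) - 2 = 19350 - 2 = 19348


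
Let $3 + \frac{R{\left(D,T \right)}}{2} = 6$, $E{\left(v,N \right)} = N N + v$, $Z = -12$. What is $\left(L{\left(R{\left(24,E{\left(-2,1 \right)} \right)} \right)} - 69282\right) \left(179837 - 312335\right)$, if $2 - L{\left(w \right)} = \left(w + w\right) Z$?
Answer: $9160381728$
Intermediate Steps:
$E{\left(v,N \right)} = v + N^{2}$ ($E{\left(v,N \right)} = N^{2} + v = v + N^{2}$)
$R{\left(D,T \right)} = 6$ ($R{\left(D,T \right)} = -6 + 2 \cdot 6 = -6 + 12 = 6$)
$L{\left(w \right)} = 2 + 24 w$ ($L{\left(w \right)} = 2 - \left(w + w\right) \left(-12\right) = 2 - 2 w \left(-12\right) = 2 - - 24 w = 2 + 24 w$)
$\left(L{\left(R{\left(24,E{\left(-2,1 \right)} \right)} \right)} - 69282\right) \left(179837 - 312335\right) = \left(\left(2 + 24 \cdot 6\right) - 69282\right) \left(179837 - 312335\right) = \left(\left(2 + 144\right) - 69282\right) \left(-132498\right) = \left(146 - 69282\right) \left(-132498\right) = \left(-69136\right) \left(-132498\right) = 9160381728$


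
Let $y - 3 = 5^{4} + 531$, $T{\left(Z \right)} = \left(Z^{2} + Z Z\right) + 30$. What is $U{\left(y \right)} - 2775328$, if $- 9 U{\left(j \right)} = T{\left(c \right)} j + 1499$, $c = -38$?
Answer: $- \frac{28361413}{9} \approx -3.1513 \cdot 10^{6}$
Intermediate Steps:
$T{\left(Z \right)} = 30 + 2 Z^{2}$ ($T{\left(Z \right)} = \left(Z^{2} + Z^{2}\right) + 30 = 2 Z^{2} + 30 = 30 + 2 Z^{2}$)
$y = 1159$ ($y = 3 + \left(5^{4} + 531\right) = 3 + \left(625 + 531\right) = 3 + 1156 = 1159$)
$U{\left(j \right)} = - \frac{1499}{9} - \frac{2918 j}{9}$ ($U{\left(j \right)} = - \frac{\left(30 + 2 \left(-38\right)^{2}\right) j + 1499}{9} = - \frac{\left(30 + 2 \cdot 1444\right) j + 1499}{9} = - \frac{\left(30 + 2888\right) j + 1499}{9} = - \frac{2918 j + 1499}{9} = - \frac{1499 + 2918 j}{9} = - \frac{1499}{9} - \frac{2918 j}{9}$)
$U{\left(y \right)} - 2775328 = \left(- \frac{1499}{9} - \frac{3381962}{9}\right) - 2775328 = - \frac{3383461}{9} - 2775328 = - \frac{28361413}{9}$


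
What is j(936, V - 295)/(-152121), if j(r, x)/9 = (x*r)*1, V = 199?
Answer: 269568/50707 ≈ 5.3162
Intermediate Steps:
j(r, x) = 9*r*x (j(r, x) = 9*((x*r)*1) = 9*((r*x)*1) = 9*(r*x) = 9*r*x)
j(936, V - 295)/(-152121) = (9*936*(199 - 295))/(-152121) = (9*936*(-96))*(-1/152121) = -808704*(-1/152121) = 269568/50707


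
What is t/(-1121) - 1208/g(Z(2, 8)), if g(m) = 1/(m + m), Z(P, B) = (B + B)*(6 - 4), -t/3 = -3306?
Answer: -4561930/59 ≈ -77321.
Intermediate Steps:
t = 9918 (t = -3*(-3306) = 9918)
Z(P, B) = 4*B (Z(P, B) = (2*B)*2 = 4*B)
g(m) = 1/(2*m)
t/(-1121) - 1208/g(Z(2, 8)) = 9918/(-1121) - 1208/(1/(2*((4*8)))) = 9918*(-1/1121) - 1208/((½)/32) = -522/59 - 1208/((½)*(1/32)) = -522/59 - 1208/1/64 = -522/59 - 1208*64 = -522/59 - 77312 = -4561930/59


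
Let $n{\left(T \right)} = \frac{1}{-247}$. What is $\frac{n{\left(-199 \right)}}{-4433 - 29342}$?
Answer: $\frac{1}{8342425} \approx 1.1987 \cdot 10^{-7}$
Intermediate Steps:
$n{\left(T \right)} = - \frac{1}{247}$
$\frac{n{\left(-199 \right)}}{-4433 - 29342} = - \frac{1}{247 \left(-4433 - 29342\right)} = - \frac{1}{247 \left(-33775\right)} = \left(- \frac{1}{247}\right) \left(- \frac{1}{33775}\right) = \frac{1}{8342425}$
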